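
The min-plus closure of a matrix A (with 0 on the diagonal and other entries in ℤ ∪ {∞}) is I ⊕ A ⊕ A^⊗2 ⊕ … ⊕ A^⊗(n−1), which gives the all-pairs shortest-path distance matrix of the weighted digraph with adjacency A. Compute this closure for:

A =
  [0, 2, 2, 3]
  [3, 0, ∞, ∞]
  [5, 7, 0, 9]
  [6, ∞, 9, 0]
Closure =
  [0, 2, 2, 3]
  [3, 0, 5, 6]
  [5, 7, 0, 8]
  [6, 8, 8, 0]

This is the Floyd-Warshall all-pairs shortest-path computation. For each intermediate vertex k = 0, 1, …, 3, update dist[i][j] ← min(dist[i][j], dist[i][k] + dist[k][j]). The final matrix gives, for each (i, j), the minimum total weight of any directed path from i to j (possibly empty when i = j).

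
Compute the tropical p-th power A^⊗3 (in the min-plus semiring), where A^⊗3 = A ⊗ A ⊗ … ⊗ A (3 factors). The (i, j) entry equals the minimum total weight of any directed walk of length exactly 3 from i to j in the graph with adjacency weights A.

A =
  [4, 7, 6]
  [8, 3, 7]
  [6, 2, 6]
A^⊗3 =
  [12, 11, 14]
  [14, 9, 13]
  [13, 8, 12]

Each entry (A^⊗3)_ij equals the minimum over all length-3 walks i = v_0 → v_1 → … → v_3 = j of Σ_t A[v_t][v_{t+1}]. For example, for (i, j) = (0, 2) we minimise over 9 possible intermediate vertex sequences; the minimum is 14, attained along the walk 0 → 0 → 0 → 2.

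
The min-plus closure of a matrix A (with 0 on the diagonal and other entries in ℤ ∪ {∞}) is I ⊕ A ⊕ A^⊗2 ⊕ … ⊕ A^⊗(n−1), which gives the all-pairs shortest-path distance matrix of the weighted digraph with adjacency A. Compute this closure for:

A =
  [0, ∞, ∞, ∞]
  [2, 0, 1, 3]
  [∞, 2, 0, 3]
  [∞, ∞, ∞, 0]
Closure =
  [0, ∞, ∞, ∞]
  [2, 0, 1, 3]
  [4, 2, 0, 3]
  [∞, ∞, ∞, 0]

This is the Floyd-Warshall all-pairs shortest-path computation. For each intermediate vertex k = 0, 1, …, 3, update dist[i][j] ← min(dist[i][j], dist[i][k] + dist[k][j]). The final matrix gives, for each (i, j), the minimum total weight of any directed path from i to j (possibly empty when i = j).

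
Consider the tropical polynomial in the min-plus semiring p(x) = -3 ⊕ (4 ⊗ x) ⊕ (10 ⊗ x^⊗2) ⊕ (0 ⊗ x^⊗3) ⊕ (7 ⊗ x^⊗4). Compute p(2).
p(2) = -3

A tropical monomial a ⊗ x^⊗i evaluates to a + i · x. Evaluating each term at x = 2:
  Term 0 contributes -3 + 0 · 2 = -3
  Term 1 contributes 4 + 1 · 2 = 6
  Term 2 contributes 10 + 2 · 2 = 14
  Term 3 contributes 0 + 3 · 2 = 6
  Term 4 contributes 7 + 4 · 2 = 15
p(2) = ⊕ of these = min[-3, 6, 14, 6, 15] = -3.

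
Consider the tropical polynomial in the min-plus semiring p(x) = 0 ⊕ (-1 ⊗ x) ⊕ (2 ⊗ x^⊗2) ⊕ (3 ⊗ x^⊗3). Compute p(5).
p(5) = 0

A tropical monomial a ⊗ x^⊗i evaluates to a + i · x. Evaluating each term at x = 5:
  Term 0 contributes 0 + 0 · 5 = 0
  Term 1 contributes -1 + 1 · 5 = 4
  Term 2 contributes 2 + 2 · 5 = 12
  Term 3 contributes 3 + 3 · 5 = 18
p(5) = ⊕ of these = min[0, 4, 12, 18] = 0.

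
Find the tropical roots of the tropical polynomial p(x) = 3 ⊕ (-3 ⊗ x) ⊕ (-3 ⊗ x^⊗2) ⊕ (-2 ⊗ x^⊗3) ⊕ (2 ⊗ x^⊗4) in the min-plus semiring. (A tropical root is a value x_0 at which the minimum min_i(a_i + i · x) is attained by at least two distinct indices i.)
Roots: {-4, -1, 0, 6}

Each tropical root is a break point of the lower envelope of the lines y = a_i + i · x (there are 5 lines, with slopes 0, 1, ..., 4). Only the lines that attain the minimum somewhere contribute to roots; other lines are dominated. Here the surviving (envelope) indices are i = 4, i = 3, i = 2, i = 1, i = 0.
Intersections between consecutive envelope lines give the roots: for adjacent envelope indices i < j the intersection is x = (a_i − a_j) / (j − i). Reading off the sorted break points: {-4, -1, 0, 6}.
Verification: at each break x_0, at least two indices attain the minimum of min_i(a_i + i · x_0).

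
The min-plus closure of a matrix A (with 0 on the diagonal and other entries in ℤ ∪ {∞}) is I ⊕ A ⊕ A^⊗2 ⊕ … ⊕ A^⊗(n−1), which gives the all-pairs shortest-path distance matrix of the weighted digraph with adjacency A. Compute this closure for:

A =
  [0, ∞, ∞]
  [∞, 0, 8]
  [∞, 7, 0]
Closure =
  [0, ∞, ∞]
  [∞, 0, 8]
  [∞, 7, 0]

This is the Floyd-Warshall all-pairs shortest-path computation. For each intermediate vertex k = 0, 1, …, 2, update dist[i][j] ← min(dist[i][j], dist[i][k] + dist[k][j]). The final matrix gives, for each (i, j), the minimum total weight of any directed path from i to j (possibly empty when i = j).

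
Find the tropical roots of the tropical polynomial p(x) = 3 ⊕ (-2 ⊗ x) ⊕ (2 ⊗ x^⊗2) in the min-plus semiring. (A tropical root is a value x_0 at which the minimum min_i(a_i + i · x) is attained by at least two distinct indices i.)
Roots: {-4, 5}

Each tropical root is a break point of the lower envelope of the lines y = a_i + i · x (there are 3 lines, with slopes 0, 1, ..., 2). Only the lines that attain the minimum somewhere contribute to roots; other lines are dominated. Here the surviving (envelope) indices are i = 2, i = 1, i = 0.
Intersections between consecutive envelope lines give the roots: for adjacent envelope indices i < j the intersection is x = (a_i − a_j) / (j − i). Reading off the sorted break points: {-4, 5}.
Verification: at each break x_0, at least two indices attain the minimum of min_i(a_i + i · x_0).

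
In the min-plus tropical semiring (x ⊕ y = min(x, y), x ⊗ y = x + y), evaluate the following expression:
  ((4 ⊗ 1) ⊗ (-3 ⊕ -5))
((4 ⊗ 1) ⊗ (-3 ⊕ -5)) = 0

Expand innermost to outermost. Recall ⊕ takes the minimum of its arguments and ⊗ takes their sum. Working out the expression ((4 ⊗ 1) ⊗ (-3 ⊕ -5)) gives 0.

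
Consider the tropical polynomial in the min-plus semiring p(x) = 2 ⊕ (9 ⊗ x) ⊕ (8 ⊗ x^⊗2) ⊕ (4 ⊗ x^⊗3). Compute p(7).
p(7) = 2

A tropical monomial a ⊗ x^⊗i evaluates to a + i · x. Evaluating each term at x = 7:
  Term 0 contributes 2 + 0 · 7 = 2
  Term 1 contributes 9 + 1 · 7 = 16
  Term 2 contributes 8 + 2 · 7 = 22
  Term 3 contributes 4 + 3 · 7 = 25
p(7) = ⊕ of these = min[2, 16, 22, 25] = 2.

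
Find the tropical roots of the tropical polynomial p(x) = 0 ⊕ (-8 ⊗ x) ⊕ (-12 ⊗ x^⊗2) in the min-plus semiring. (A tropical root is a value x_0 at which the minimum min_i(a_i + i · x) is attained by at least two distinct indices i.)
Roots: {4, 8}

Each tropical root is a break point of the lower envelope of the lines y = a_i + i · x (there are 3 lines, with slopes 0, 1, ..., 2). Only the lines that attain the minimum somewhere contribute to roots; other lines are dominated. Here the surviving (envelope) indices are i = 2, i = 1, i = 0.
Intersections between consecutive envelope lines give the roots: for adjacent envelope indices i < j the intersection is x = (a_i − a_j) / (j − i). Reading off the sorted break points: {4, 8}.
Verification: at each break x_0, at least two indices attain the minimum of min_i(a_i + i · x_0).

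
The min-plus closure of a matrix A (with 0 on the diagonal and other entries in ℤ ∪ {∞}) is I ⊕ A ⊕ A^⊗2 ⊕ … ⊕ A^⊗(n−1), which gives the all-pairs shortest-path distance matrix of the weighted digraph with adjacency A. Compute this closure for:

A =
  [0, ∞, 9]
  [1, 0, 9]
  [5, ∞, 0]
Closure =
  [0, ∞, 9]
  [1, 0, 9]
  [5, ∞, 0]

This is the Floyd-Warshall all-pairs shortest-path computation. For each intermediate vertex k = 0, 1, …, 2, update dist[i][j] ← min(dist[i][j], dist[i][k] + dist[k][j]). The final matrix gives, for each (i, j), the minimum total weight of any directed path from i to j (possibly empty when i = j).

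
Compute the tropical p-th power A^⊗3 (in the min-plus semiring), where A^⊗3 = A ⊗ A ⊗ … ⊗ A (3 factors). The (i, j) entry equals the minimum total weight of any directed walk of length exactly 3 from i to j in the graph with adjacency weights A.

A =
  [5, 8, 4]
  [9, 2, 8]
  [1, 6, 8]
A^⊗3 =
  [10, 12, 9]
  [11, 6, 12]
  [6, 10, 10]

Each entry (A^⊗3)_ij equals the minimum over all length-3 walks i = v_0 → v_1 → … → v_3 = j of Σ_t A[v_t][v_{t+1}]. For example, for (i, j) = (0, 2) we minimise over 9 possible intermediate vertex sequences; the minimum is 9, attained along the walk 0 → 2 → 0 → 2.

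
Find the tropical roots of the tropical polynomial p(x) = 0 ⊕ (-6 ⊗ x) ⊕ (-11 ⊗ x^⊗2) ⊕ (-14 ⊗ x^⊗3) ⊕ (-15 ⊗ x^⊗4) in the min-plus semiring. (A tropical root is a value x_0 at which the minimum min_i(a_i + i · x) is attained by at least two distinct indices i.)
Roots: {1, 3, 5, 6}

Each tropical root is a break point of the lower envelope of the lines y = a_i + i · x (there are 5 lines, with slopes 0, 1, ..., 4). Only the lines that attain the minimum somewhere contribute to roots; other lines are dominated. Here the surviving (envelope) indices are i = 4, i = 3, i = 2, i = 1, i = 0.
Intersections between consecutive envelope lines give the roots: for adjacent envelope indices i < j the intersection is x = (a_i − a_j) / (j − i). Reading off the sorted break points: {1, 3, 5, 6}.
Verification: at each break x_0, at least two indices attain the minimum of min_i(a_i + i · x_0).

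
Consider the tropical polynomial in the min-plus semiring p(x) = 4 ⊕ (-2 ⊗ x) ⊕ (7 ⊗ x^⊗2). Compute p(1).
p(1) = -1

A tropical monomial a ⊗ x^⊗i evaluates to a + i · x. Evaluating each term at x = 1:
  Term 0 contributes 4 + 0 · 1 = 4
  Term 1 contributes -2 + 1 · 1 = -1
  Term 2 contributes 7 + 2 · 1 = 9
p(1) = ⊕ of these = min[4, -1, 9] = -1.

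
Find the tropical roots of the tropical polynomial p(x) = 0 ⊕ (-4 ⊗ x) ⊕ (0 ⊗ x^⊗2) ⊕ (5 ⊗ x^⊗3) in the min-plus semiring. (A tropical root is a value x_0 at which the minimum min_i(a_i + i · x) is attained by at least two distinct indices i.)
Roots: {-5, -4, 4}

Each tropical root is a break point of the lower envelope of the lines y = a_i + i · x (there are 4 lines, with slopes 0, 1, ..., 3). Only the lines that attain the minimum somewhere contribute to roots; other lines are dominated. Here the surviving (envelope) indices are i = 3, i = 2, i = 1, i = 0.
Intersections between consecutive envelope lines give the roots: for adjacent envelope indices i < j the intersection is x = (a_i − a_j) / (j − i). Reading off the sorted break points: {-5, -4, 4}.
Verification: at each break x_0, at least two indices attain the minimum of min_i(a_i + i · x_0).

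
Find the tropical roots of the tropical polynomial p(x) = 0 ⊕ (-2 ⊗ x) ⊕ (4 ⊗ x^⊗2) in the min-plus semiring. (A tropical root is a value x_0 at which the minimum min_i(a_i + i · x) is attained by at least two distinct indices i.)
Roots: {-6, 2}

Each tropical root is a break point of the lower envelope of the lines y = a_i + i · x (there are 3 lines, with slopes 0, 1, ..., 2). Only the lines that attain the minimum somewhere contribute to roots; other lines are dominated. Here the surviving (envelope) indices are i = 2, i = 1, i = 0.
Intersections between consecutive envelope lines give the roots: for adjacent envelope indices i < j the intersection is x = (a_i − a_j) / (j − i). Reading off the sorted break points: {-6, 2}.
Verification: at each break x_0, at least two indices attain the minimum of min_i(a_i + i · x_0).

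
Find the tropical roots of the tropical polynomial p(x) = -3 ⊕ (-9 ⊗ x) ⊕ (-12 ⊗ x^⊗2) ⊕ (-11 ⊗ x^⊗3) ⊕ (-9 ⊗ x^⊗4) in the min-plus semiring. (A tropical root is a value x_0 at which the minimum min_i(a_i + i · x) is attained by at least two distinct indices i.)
Roots: {-2, -1, 3, 6}

Each tropical root is a break point of the lower envelope of the lines y = a_i + i · x (there are 5 lines, with slopes 0, 1, ..., 4). Only the lines that attain the minimum somewhere contribute to roots; other lines are dominated. Here the surviving (envelope) indices are i = 4, i = 3, i = 2, i = 1, i = 0.
Intersections between consecutive envelope lines give the roots: for adjacent envelope indices i < j the intersection is x = (a_i − a_j) / (j − i). Reading off the sorted break points: {-2, -1, 3, 6}.
Verification: at each break x_0, at least two indices attain the minimum of min_i(a_i + i · x_0).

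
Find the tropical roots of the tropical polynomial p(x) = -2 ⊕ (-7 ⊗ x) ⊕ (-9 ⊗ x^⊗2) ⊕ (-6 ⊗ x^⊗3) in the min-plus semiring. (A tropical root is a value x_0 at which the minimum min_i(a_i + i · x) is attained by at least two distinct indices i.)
Roots: {-3, 2, 5}

Each tropical root is a break point of the lower envelope of the lines y = a_i + i · x (there are 4 lines, with slopes 0, 1, ..., 3). Only the lines that attain the minimum somewhere contribute to roots; other lines are dominated. Here the surviving (envelope) indices are i = 3, i = 2, i = 1, i = 0.
Intersections between consecutive envelope lines give the roots: for adjacent envelope indices i < j the intersection is x = (a_i − a_j) / (j − i). Reading off the sorted break points: {-3, 2, 5}.
Verification: at each break x_0, at least two indices attain the minimum of min_i(a_i + i · x_0).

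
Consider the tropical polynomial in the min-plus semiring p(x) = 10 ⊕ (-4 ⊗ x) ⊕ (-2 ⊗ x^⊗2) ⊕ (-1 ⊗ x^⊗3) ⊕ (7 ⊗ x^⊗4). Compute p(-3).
p(-3) = -10

A tropical monomial a ⊗ x^⊗i evaluates to a + i · x. Evaluating each term at x = -3:
  Term 0 contributes 10 + 0 · -3 = 10
  Term 1 contributes -4 + 1 · -3 = -7
  Term 2 contributes -2 + 2 · -3 = -8
  Term 3 contributes -1 + 3 · -3 = -10
  Term 4 contributes 7 + 4 · -3 = -5
p(-3) = ⊕ of these = min[10, -7, -8, -10, -5] = -10.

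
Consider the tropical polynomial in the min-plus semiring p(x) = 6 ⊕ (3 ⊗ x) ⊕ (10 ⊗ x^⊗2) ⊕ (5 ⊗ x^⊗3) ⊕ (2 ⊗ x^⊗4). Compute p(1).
p(1) = 4

A tropical monomial a ⊗ x^⊗i evaluates to a + i · x. Evaluating each term at x = 1:
  Term 0 contributes 6 + 0 · 1 = 6
  Term 1 contributes 3 + 1 · 1 = 4
  Term 2 contributes 10 + 2 · 1 = 12
  Term 3 contributes 5 + 3 · 1 = 8
  Term 4 contributes 2 + 4 · 1 = 6
p(1) = ⊕ of these = min[6, 4, 12, 8, 6] = 4.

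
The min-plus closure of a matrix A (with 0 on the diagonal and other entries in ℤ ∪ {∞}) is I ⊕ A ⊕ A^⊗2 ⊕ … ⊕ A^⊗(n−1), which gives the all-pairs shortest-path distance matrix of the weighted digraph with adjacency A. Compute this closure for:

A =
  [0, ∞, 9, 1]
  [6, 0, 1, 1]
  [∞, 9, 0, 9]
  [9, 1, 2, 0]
Closure =
  [0, 2, 3, 1]
  [6, 0, 1, 1]
  [15, 9, 0, 9]
  [7, 1, 2, 0]

This is the Floyd-Warshall all-pairs shortest-path computation. For each intermediate vertex k = 0, 1, …, 3, update dist[i][j] ← min(dist[i][j], dist[i][k] + dist[k][j]). The final matrix gives, for each (i, j), the minimum total weight of any directed path from i to j (possibly empty when i = j).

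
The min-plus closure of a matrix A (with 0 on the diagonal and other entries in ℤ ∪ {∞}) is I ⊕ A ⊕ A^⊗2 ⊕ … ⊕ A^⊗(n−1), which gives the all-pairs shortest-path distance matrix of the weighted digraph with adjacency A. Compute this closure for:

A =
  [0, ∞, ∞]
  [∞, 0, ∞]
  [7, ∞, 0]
Closure =
  [0, ∞, ∞]
  [∞, 0, ∞]
  [7, ∞, 0]

This is the Floyd-Warshall all-pairs shortest-path computation. For each intermediate vertex k = 0, 1, …, 2, update dist[i][j] ← min(dist[i][j], dist[i][k] + dist[k][j]). The final matrix gives, for each (i, j), the minimum total weight of any directed path from i to j (possibly empty when i = j).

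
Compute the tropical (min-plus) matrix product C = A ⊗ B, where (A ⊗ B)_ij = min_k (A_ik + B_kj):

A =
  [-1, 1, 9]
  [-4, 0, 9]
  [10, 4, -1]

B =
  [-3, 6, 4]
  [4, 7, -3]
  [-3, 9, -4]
A ⊗ B =
  [-4, 5, -2]
  [-7, 2, -3]
  [-4, 8, -5]

Apply the min-plus product entry-by-entry:
  C[0][0] = min over k of (A[0][0] + B[0][0] = -1 + -3 = -4, A[0][1] + B[1][0] = 1 + 4 = 5, A[0][2] + B[2][0] = 9 + -3 = 6) = -4 (attained at k = 0)
  C[0][1] = min over k of (A[0][0] + B[0][1] = -1 + 6 = 5, A[0][1] + B[1][1] = 1 + 7 = 8, A[0][2] + B[2][1] = 9 + 9 = 18) = 5 (attained at k = 0)
  C[0][2] = min over k of (A[0][0] + B[0][2] = -1 + 4 = 3, A[0][1] + B[1][2] = 1 + -3 = -2, A[0][2] + B[2][2] = 9 + -4 = 5) = -2 (attained at k = 1)
  C[1][0] = min over k of (A[1][0] + B[0][0] = -4 + -3 = -7, A[1][1] + B[1][0] = 0 + 4 = 4, A[1][2] + B[2][0] = 9 + -3 = 6) = -7 (attained at k = 0)
  C[1][1] = min over k of (A[1][0] + B[0][1] = -4 + 6 = 2, A[1][1] + B[1][1] = 0 + 7 = 7, A[1][2] + B[2][1] = 9 + 9 = 18) = 2 (attained at k = 0)
  C[1][2] = min over k of (A[1][0] + B[0][2] = -4 + 4 = 0, A[1][1] + B[1][2] = 0 + -3 = -3, A[1][2] + B[2][2] = 9 + -4 = 5) = -3 (attained at k = 1)
  C[2][0] = min over k of (A[2][0] + B[0][0] = 10 + -3 = 7, A[2][1] + B[1][0] = 4 + 4 = 8, A[2][2] + B[2][0] = -1 + -3 = -4) = -4 (attained at k = 2)
  C[2][1] = min over k of (A[2][0] + B[0][1] = 10 + 6 = 16, A[2][1] + B[1][1] = 4 + 7 = 11, A[2][2] + B[2][1] = -1 + 9 = 8) = 8 (attained at k = 2)
  C[2][2] = min over k of (A[2][0] + B[0][2] = 10 + 4 = 14, A[2][1] + B[1][2] = 4 + -3 = 1, A[2][2] + B[2][2] = -1 + -4 = -5) = -5 (attained at k = 2)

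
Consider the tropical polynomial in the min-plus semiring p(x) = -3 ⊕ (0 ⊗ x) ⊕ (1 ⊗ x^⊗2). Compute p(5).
p(5) = -3

A tropical monomial a ⊗ x^⊗i evaluates to a + i · x. Evaluating each term at x = 5:
  Term 0 contributes -3 + 0 · 5 = -3
  Term 1 contributes 0 + 1 · 5 = 5
  Term 2 contributes 1 + 2 · 5 = 11
p(5) = ⊕ of these = min[-3, 5, 11] = -3.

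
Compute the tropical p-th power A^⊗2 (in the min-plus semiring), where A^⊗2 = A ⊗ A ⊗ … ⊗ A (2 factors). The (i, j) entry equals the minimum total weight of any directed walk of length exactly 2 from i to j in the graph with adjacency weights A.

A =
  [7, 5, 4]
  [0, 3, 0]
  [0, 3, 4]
A^⊗2 =
  [4, 7, 5]
  [0, 3, 3]
  [3, 5, 3]

Each entry (A^⊗2)_ij equals the minimum over all length-2 walks i = v_0 → v_1 → … → v_2 = j of Σ_t A[v_t][v_{t+1}]. For example, for (i, j) = (0, 2) we minimise over 3 possible intermediate vertex sequences; the minimum is 5, attained along the walk 0 → 1 → 2.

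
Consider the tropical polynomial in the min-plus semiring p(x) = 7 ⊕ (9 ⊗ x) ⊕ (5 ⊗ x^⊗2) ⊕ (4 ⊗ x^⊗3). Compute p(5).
p(5) = 7

A tropical monomial a ⊗ x^⊗i evaluates to a + i · x. Evaluating each term at x = 5:
  Term 0 contributes 7 + 0 · 5 = 7
  Term 1 contributes 9 + 1 · 5 = 14
  Term 2 contributes 5 + 2 · 5 = 15
  Term 3 contributes 4 + 3 · 5 = 19
p(5) = ⊕ of these = min[7, 14, 15, 19] = 7.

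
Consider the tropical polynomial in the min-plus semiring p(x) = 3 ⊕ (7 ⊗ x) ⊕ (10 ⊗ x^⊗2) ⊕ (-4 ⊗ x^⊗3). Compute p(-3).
p(-3) = -13

A tropical monomial a ⊗ x^⊗i evaluates to a + i · x. Evaluating each term at x = -3:
  Term 0 contributes 3 + 0 · -3 = 3
  Term 1 contributes 7 + 1 · -3 = 4
  Term 2 contributes 10 + 2 · -3 = 4
  Term 3 contributes -4 + 3 · -3 = -13
p(-3) = ⊕ of these = min[3, 4, 4, -13] = -13.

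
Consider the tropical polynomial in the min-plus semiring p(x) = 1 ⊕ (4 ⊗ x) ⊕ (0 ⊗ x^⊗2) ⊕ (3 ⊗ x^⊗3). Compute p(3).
p(3) = 1

A tropical monomial a ⊗ x^⊗i evaluates to a + i · x. Evaluating each term at x = 3:
  Term 0 contributes 1 + 0 · 3 = 1
  Term 1 contributes 4 + 1 · 3 = 7
  Term 2 contributes 0 + 2 · 3 = 6
  Term 3 contributes 3 + 3 · 3 = 12
p(3) = ⊕ of these = min[1, 7, 6, 12] = 1.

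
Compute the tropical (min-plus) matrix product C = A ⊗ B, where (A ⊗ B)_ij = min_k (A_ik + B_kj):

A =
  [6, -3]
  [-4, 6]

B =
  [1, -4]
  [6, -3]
A ⊗ B =
  [3, -6]
  [-3, -8]

Apply the min-plus product entry-by-entry:
  C[0][0] = min over k of (A[0][0] + B[0][0] = 6 + 1 = 7, A[0][1] + B[1][0] = -3 + 6 = 3) = 3 (attained at k = 1)
  C[0][1] = min over k of (A[0][0] + B[0][1] = 6 + -4 = 2, A[0][1] + B[1][1] = -3 + -3 = -6) = -6 (attained at k = 1)
  C[1][0] = min over k of (A[1][0] + B[0][0] = -4 + 1 = -3, A[1][1] + B[1][0] = 6 + 6 = 12) = -3 (attained at k = 0)
  C[1][1] = min over k of (A[1][0] + B[0][1] = -4 + -4 = -8, A[1][1] + B[1][1] = 6 + -3 = 3) = -8 (attained at k = 0)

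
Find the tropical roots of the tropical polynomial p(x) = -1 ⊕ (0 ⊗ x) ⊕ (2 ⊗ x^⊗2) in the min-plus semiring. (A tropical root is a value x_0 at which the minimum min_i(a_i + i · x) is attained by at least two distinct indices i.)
Roots: {-2, -1}

Each tropical root is a break point of the lower envelope of the lines y = a_i + i · x (there are 3 lines, with slopes 0, 1, ..., 2). Only the lines that attain the minimum somewhere contribute to roots; other lines are dominated. Here the surviving (envelope) indices are i = 2, i = 1, i = 0.
Intersections between consecutive envelope lines give the roots: for adjacent envelope indices i < j the intersection is x = (a_i − a_j) / (j − i). Reading off the sorted break points: {-2, -1}.
Verification: at each break x_0, at least two indices attain the minimum of min_i(a_i + i · x_0).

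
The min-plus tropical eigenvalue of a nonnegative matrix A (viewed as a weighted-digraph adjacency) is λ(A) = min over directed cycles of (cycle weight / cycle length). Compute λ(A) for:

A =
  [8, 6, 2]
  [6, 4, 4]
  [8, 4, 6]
λ(A) = 4

Enumerate directed cycles and compute their means (weight / length). Sample:
  cycle 0 → 0: weight = 8, length = 1, mean = 8/1 ≈ 8.000
  cycle 1 → 1: weight = 4, length = 1, mean = 4/1 ≈ 4.000
  cycle 2 → 2: weight = 6, length = 1, mean = 6/1 ≈ 6.000
  cycle 0 → 1 → 0: weight = 12, length = 2, mean = 12/2 ≈ 6.000
  cycle 0 → 2 → 0: weight = 10, length = 2, mean = 10/2 ≈ 5.000
  cycle 1 → 0 → 1: weight = 12, length = 2, mean = 12/2 ≈ 6.000
Minimum mean = 4.000, attained e.g. along the cycle 1 → 1 with weight 4 and length 1. So λ(A) = 4/1 = 4.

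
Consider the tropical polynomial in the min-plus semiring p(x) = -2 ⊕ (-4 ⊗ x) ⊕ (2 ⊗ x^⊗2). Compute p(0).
p(0) = -4

A tropical monomial a ⊗ x^⊗i evaluates to a + i · x. Evaluating each term at x = 0:
  Term 0 contributes -2 + 0 · 0 = -2
  Term 1 contributes -4 + 1 · 0 = -4
  Term 2 contributes 2 + 2 · 0 = 2
p(0) = ⊕ of these = min[-2, -4, 2] = -4.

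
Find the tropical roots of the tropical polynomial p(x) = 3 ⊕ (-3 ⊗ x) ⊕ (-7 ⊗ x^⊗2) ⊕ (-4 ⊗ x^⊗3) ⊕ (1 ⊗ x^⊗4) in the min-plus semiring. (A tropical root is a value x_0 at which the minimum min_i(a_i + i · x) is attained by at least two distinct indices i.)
Roots: {-5, -3, 4, 6}

Each tropical root is a break point of the lower envelope of the lines y = a_i + i · x (there are 5 lines, with slopes 0, 1, ..., 4). Only the lines that attain the minimum somewhere contribute to roots; other lines are dominated. Here the surviving (envelope) indices are i = 4, i = 3, i = 2, i = 1, i = 0.
Intersections between consecutive envelope lines give the roots: for adjacent envelope indices i < j the intersection is x = (a_i − a_j) / (j − i). Reading off the sorted break points: {-5, -3, 4, 6}.
Verification: at each break x_0, at least two indices attain the minimum of min_i(a_i + i · x_0).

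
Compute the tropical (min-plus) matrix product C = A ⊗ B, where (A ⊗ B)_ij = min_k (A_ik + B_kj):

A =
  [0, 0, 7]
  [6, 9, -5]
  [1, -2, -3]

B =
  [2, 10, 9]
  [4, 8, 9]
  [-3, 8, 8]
A ⊗ B =
  [2, 8, 9]
  [-8, 3, 3]
  [-6, 5, 5]

Apply the min-plus product entry-by-entry:
  C[0][0] = min over k of (A[0][0] + B[0][0] = 0 + 2 = 2, A[0][1] + B[1][0] = 0 + 4 = 4, A[0][2] + B[2][0] = 7 + -3 = 4) = 2 (attained at k = 0)
  C[0][1] = min over k of (A[0][0] + B[0][1] = 0 + 10 = 10, A[0][1] + B[1][1] = 0 + 8 = 8, A[0][2] + B[2][1] = 7 + 8 = 15) = 8 (attained at k = 1)
  C[0][2] = min over k of (A[0][0] + B[0][2] = 0 + 9 = 9, A[0][1] + B[1][2] = 0 + 9 = 9, A[0][2] + B[2][2] = 7 + 8 = 15) = 9 (attained at k = 0)
  C[1][0] = min over k of (A[1][0] + B[0][0] = 6 + 2 = 8, A[1][1] + B[1][0] = 9 + 4 = 13, A[1][2] + B[2][0] = -5 + -3 = -8) = -8 (attained at k = 2)
  C[1][1] = min over k of (A[1][0] + B[0][1] = 6 + 10 = 16, A[1][1] + B[1][1] = 9 + 8 = 17, A[1][2] + B[2][1] = -5 + 8 = 3) = 3 (attained at k = 2)
  C[1][2] = min over k of (A[1][0] + B[0][2] = 6 + 9 = 15, A[1][1] + B[1][2] = 9 + 9 = 18, A[1][2] + B[2][2] = -5 + 8 = 3) = 3 (attained at k = 2)
  C[2][0] = min over k of (A[2][0] + B[0][0] = 1 + 2 = 3, A[2][1] + B[1][0] = -2 + 4 = 2, A[2][2] + B[2][0] = -3 + -3 = -6) = -6 (attained at k = 2)
  C[2][1] = min over k of (A[2][0] + B[0][1] = 1 + 10 = 11, A[2][1] + B[1][1] = -2 + 8 = 6, A[2][2] + B[2][1] = -3 + 8 = 5) = 5 (attained at k = 2)
  C[2][2] = min over k of (A[2][0] + B[0][2] = 1 + 9 = 10, A[2][1] + B[1][2] = -2 + 9 = 7, A[2][2] + B[2][2] = -3 + 8 = 5) = 5 (attained at k = 2)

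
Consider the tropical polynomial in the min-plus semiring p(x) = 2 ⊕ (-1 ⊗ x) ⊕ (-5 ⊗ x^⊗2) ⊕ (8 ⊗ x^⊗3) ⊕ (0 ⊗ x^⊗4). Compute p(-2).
p(-2) = -9

A tropical monomial a ⊗ x^⊗i evaluates to a + i · x. Evaluating each term at x = -2:
  Term 0 contributes 2 + 0 · -2 = 2
  Term 1 contributes -1 + 1 · -2 = -3
  Term 2 contributes -5 + 2 · -2 = -9
  Term 3 contributes 8 + 3 · -2 = 2
  Term 4 contributes 0 + 4 · -2 = -8
p(-2) = ⊕ of these = min[2, -3, -9, 2, -8] = -9.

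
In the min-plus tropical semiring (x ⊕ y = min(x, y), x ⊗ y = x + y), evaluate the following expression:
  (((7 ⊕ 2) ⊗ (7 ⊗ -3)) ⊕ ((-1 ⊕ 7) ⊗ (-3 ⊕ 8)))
(((7 ⊕ 2) ⊗ (7 ⊗ -3)) ⊕ ((-1 ⊕ 7) ⊗ (-3 ⊕ 8))) = -4

Expand innermost to outermost. Recall ⊕ takes the minimum of its arguments and ⊗ takes their sum. Working out the expression (((7 ⊕ 2) ⊗ (7 ⊗ -3)) ⊕ ((-1 ⊕ 7) ⊗ (-3 ⊕ 8))) gives -4.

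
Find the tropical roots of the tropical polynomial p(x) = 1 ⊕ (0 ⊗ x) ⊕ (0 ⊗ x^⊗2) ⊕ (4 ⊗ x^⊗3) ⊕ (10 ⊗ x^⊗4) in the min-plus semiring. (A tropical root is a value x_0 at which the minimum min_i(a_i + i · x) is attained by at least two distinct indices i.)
Roots: {-6, -4, 0, 1}

Each tropical root is a break point of the lower envelope of the lines y = a_i + i · x (there are 5 lines, with slopes 0, 1, ..., 4). Only the lines that attain the minimum somewhere contribute to roots; other lines are dominated. Here the surviving (envelope) indices are i = 4, i = 3, i = 2, i = 1, i = 0.
Intersections between consecutive envelope lines give the roots: for adjacent envelope indices i < j the intersection is x = (a_i − a_j) / (j − i). Reading off the sorted break points: {-6, -4, 0, 1}.
Verification: at each break x_0, at least two indices attain the minimum of min_i(a_i + i · x_0).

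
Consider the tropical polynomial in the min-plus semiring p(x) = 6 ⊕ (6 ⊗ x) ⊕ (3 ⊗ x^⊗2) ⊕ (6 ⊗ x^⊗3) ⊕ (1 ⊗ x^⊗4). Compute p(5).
p(5) = 6

A tropical monomial a ⊗ x^⊗i evaluates to a + i · x. Evaluating each term at x = 5:
  Term 0 contributes 6 + 0 · 5 = 6
  Term 1 contributes 6 + 1 · 5 = 11
  Term 2 contributes 3 + 2 · 5 = 13
  Term 3 contributes 6 + 3 · 5 = 21
  Term 4 contributes 1 + 4 · 5 = 21
p(5) = ⊕ of these = min[6, 11, 13, 21, 21] = 6.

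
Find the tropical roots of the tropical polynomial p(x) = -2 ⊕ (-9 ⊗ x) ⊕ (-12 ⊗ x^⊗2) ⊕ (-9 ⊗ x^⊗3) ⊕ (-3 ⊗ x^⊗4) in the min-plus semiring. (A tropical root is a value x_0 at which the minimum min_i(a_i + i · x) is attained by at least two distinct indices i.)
Roots: {-6, -3, 3, 7}

Each tropical root is a break point of the lower envelope of the lines y = a_i + i · x (there are 5 lines, with slopes 0, 1, ..., 4). Only the lines that attain the minimum somewhere contribute to roots; other lines are dominated. Here the surviving (envelope) indices are i = 4, i = 3, i = 2, i = 1, i = 0.
Intersections between consecutive envelope lines give the roots: for adjacent envelope indices i < j the intersection is x = (a_i − a_j) / (j − i). Reading off the sorted break points: {-6, -3, 3, 7}.
Verification: at each break x_0, at least two indices attain the minimum of min_i(a_i + i · x_0).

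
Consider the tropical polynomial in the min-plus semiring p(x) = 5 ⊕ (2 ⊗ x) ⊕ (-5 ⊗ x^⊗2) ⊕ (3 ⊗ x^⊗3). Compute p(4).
p(4) = 3

A tropical monomial a ⊗ x^⊗i evaluates to a + i · x. Evaluating each term at x = 4:
  Term 0 contributes 5 + 0 · 4 = 5
  Term 1 contributes 2 + 1 · 4 = 6
  Term 2 contributes -5 + 2 · 4 = 3
  Term 3 contributes 3 + 3 · 4 = 15
p(4) = ⊕ of these = min[5, 6, 3, 15] = 3.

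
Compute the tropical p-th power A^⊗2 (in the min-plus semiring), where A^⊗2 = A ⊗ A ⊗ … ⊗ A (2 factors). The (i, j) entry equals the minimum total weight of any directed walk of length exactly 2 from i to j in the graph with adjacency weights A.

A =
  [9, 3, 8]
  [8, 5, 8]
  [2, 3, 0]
A^⊗2 =
  [10, 8, 8]
  [10, 10, 8]
  [2, 3, 0]

Each entry (A^⊗2)_ij equals the minimum over all length-2 walks i = v_0 → v_1 → … → v_2 = j of Σ_t A[v_t][v_{t+1}]. For example, for (i, j) = (0, 2) we minimise over 3 possible intermediate vertex sequences; the minimum is 8, attained along the walk 0 → 2 → 2.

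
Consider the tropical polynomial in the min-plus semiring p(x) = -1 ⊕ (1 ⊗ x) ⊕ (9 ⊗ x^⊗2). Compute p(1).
p(1) = -1

A tropical monomial a ⊗ x^⊗i evaluates to a + i · x. Evaluating each term at x = 1:
  Term 0 contributes -1 + 0 · 1 = -1
  Term 1 contributes 1 + 1 · 1 = 2
  Term 2 contributes 9 + 2 · 1 = 11
p(1) = ⊕ of these = min[-1, 2, 11] = -1.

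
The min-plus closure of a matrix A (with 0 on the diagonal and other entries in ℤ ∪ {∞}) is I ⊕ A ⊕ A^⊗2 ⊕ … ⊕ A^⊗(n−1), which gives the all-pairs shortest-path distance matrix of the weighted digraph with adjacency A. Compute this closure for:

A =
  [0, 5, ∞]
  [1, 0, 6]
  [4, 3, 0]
Closure =
  [0, 5, 11]
  [1, 0, 6]
  [4, 3, 0]

This is the Floyd-Warshall all-pairs shortest-path computation. For each intermediate vertex k = 0, 1, …, 2, update dist[i][j] ← min(dist[i][j], dist[i][k] + dist[k][j]). The final matrix gives, for each (i, j), the minimum total weight of any directed path from i to j (possibly empty when i = j).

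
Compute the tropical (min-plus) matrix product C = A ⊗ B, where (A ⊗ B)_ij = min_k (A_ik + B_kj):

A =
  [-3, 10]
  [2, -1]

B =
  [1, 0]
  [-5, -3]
A ⊗ B =
  [-2, -3]
  [-6, -4]

Apply the min-plus product entry-by-entry:
  C[0][0] = min over k of (A[0][0] + B[0][0] = -3 + 1 = -2, A[0][1] + B[1][0] = 10 + -5 = 5) = -2 (attained at k = 0)
  C[0][1] = min over k of (A[0][0] + B[0][1] = -3 + 0 = -3, A[0][1] + B[1][1] = 10 + -3 = 7) = -3 (attained at k = 0)
  C[1][0] = min over k of (A[1][0] + B[0][0] = 2 + 1 = 3, A[1][1] + B[1][0] = -1 + -5 = -6) = -6 (attained at k = 1)
  C[1][1] = min over k of (A[1][0] + B[0][1] = 2 + 0 = 2, A[1][1] + B[1][1] = -1 + -3 = -4) = -4 (attained at k = 1)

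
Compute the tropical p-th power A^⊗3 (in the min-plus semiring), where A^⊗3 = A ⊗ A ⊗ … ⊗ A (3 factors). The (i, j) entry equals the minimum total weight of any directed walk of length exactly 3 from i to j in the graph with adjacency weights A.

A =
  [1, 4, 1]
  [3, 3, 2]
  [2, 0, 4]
A^⊗3 =
  [3, 2, 3]
  [5, 4, 4]
  [4, 2, 4]

Each entry (A^⊗3)_ij equals the minimum over all length-3 walks i = v_0 → v_1 → … → v_3 = j of Σ_t A[v_t][v_{t+1}]. For example, for (i, j) = (0, 2) we minimise over 9 possible intermediate vertex sequences; the minimum is 3, attained along the walk 0 → 0 → 0 → 2.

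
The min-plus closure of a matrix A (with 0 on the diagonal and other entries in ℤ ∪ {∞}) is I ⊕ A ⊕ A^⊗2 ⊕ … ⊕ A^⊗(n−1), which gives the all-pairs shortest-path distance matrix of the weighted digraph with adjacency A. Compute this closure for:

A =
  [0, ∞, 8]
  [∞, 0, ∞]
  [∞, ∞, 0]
Closure =
  [0, ∞, 8]
  [∞, 0, ∞]
  [∞, ∞, 0]

This is the Floyd-Warshall all-pairs shortest-path computation. For each intermediate vertex k = 0, 1, …, 2, update dist[i][j] ← min(dist[i][j], dist[i][k] + dist[k][j]). The final matrix gives, for each (i, j), the minimum total weight of any directed path from i to j (possibly empty when i = j).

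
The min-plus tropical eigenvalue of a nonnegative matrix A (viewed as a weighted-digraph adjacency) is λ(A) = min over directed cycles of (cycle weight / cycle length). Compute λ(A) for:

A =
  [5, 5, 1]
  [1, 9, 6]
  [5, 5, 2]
λ(A) = 2

Enumerate directed cycles and compute their means (weight / length). Sample:
  cycle 0 → 0: weight = 5, length = 1, mean = 5/1 ≈ 5.000
  cycle 1 → 1: weight = 9, length = 1, mean = 9/1 ≈ 9.000
  cycle 2 → 2: weight = 2, length = 1, mean = 2/1 ≈ 2.000
  cycle 0 → 1 → 0: weight = 6, length = 2, mean = 6/2 ≈ 3.000
  cycle 0 → 2 → 0: weight = 6, length = 2, mean = 6/2 ≈ 3.000
  cycle 1 → 0 → 1: weight = 6, length = 2, mean = 6/2 ≈ 3.000
Minimum mean = 2.000, attained e.g. along the cycle 2 → 2 with weight 2 and length 1. So λ(A) = 2/1 = 2.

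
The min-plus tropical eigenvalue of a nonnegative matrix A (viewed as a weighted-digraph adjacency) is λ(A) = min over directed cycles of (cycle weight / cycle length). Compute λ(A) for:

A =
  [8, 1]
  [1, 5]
λ(A) = 1

Enumerate directed cycles and compute their means (weight / length). Sample:
  cycle 0 → 0: weight = 8, length = 1, mean = 8/1 ≈ 8.000
  cycle 1 → 1: weight = 5, length = 1, mean = 5/1 ≈ 5.000
  cycle 0 → 1 → 0: weight = 2, length = 2, mean = 2/2 ≈ 1.000
  cycle 1 → 0 → 1: weight = 2, length = 2, mean = 2/2 ≈ 1.000
Minimum mean = 1.000, attained e.g. along the cycle 0 → 1 → 0 with weight 2 and length 2. So λ(A) = 2/2 = 1.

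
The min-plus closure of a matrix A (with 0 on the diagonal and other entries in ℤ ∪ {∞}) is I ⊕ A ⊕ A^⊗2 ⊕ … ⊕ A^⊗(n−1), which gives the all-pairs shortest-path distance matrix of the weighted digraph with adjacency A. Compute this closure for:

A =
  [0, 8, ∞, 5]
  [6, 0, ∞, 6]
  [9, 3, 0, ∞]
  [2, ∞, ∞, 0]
Closure =
  [0, 8, ∞, 5]
  [6, 0, ∞, 6]
  [9, 3, 0, 9]
  [2, 10, ∞, 0]

This is the Floyd-Warshall all-pairs shortest-path computation. For each intermediate vertex k = 0, 1, …, 3, update dist[i][j] ← min(dist[i][j], dist[i][k] + dist[k][j]). The final matrix gives, for each (i, j), the minimum total weight of any directed path from i to j (possibly empty when i = j).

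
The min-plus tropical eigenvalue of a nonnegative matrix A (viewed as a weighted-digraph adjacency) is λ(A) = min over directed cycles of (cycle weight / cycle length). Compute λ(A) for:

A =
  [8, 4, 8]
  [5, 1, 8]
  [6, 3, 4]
λ(A) = 1

Enumerate directed cycles and compute their means (weight / length). Sample:
  cycle 0 → 0: weight = 8, length = 1, mean = 8/1 ≈ 8.000
  cycle 1 → 1: weight = 1, length = 1, mean = 1/1 ≈ 1.000
  cycle 2 → 2: weight = 4, length = 1, mean = 4/1 ≈ 4.000
  cycle 0 → 1 → 0: weight = 9, length = 2, mean = 9/2 ≈ 4.500
  cycle 0 → 2 → 0: weight = 14, length = 2, mean = 14/2 ≈ 7.000
  cycle 1 → 0 → 1: weight = 9, length = 2, mean = 9/2 ≈ 4.500
Minimum mean = 1.000, attained e.g. along the cycle 1 → 1 with weight 1 and length 1. So λ(A) = 1/1 = 1.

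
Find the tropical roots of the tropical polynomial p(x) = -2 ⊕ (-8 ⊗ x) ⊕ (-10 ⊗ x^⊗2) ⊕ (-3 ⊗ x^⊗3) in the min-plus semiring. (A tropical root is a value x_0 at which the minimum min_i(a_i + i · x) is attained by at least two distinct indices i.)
Roots: {-7, 2, 6}

Each tropical root is a break point of the lower envelope of the lines y = a_i + i · x (there are 4 lines, with slopes 0, 1, ..., 3). Only the lines that attain the minimum somewhere contribute to roots; other lines are dominated. Here the surviving (envelope) indices are i = 3, i = 2, i = 1, i = 0.
Intersections between consecutive envelope lines give the roots: for adjacent envelope indices i < j the intersection is x = (a_i − a_j) / (j − i). Reading off the sorted break points: {-7, 2, 6}.
Verification: at each break x_0, at least two indices attain the minimum of min_i(a_i + i · x_0).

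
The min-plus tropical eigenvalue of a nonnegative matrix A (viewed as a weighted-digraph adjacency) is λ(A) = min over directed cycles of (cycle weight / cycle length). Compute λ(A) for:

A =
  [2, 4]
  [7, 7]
λ(A) = 2

Enumerate directed cycles and compute their means (weight / length). Sample:
  cycle 0 → 0: weight = 2, length = 1, mean = 2/1 ≈ 2.000
  cycle 1 → 1: weight = 7, length = 1, mean = 7/1 ≈ 7.000
  cycle 0 → 1 → 0: weight = 11, length = 2, mean = 11/2 ≈ 5.500
  cycle 1 → 0 → 1: weight = 11, length = 2, mean = 11/2 ≈ 5.500
Minimum mean = 2.000, attained e.g. along the cycle 0 → 0 with weight 2 and length 1. So λ(A) = 2/1 = 2.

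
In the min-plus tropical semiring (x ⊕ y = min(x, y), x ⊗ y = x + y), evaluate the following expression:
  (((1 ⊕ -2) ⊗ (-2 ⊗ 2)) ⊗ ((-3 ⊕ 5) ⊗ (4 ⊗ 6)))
(((1 ⊕ -2) ⊗ (-2 ⊗ 2)) ⊗ ((-3 ⊕ 5) ⊗ (4 ⊗ 6))) = 5

Expand innermost to outermost. Recall ⊕ takes the minimum of its arguments and ⊗ takes their sum. Working out the expression (((1 ⊕ -2) ⊗ (-2 ⊗ 2)) ⊗ ((-3 ⊕ 5) ⊗ (4 ⊗ 6))) gives 5.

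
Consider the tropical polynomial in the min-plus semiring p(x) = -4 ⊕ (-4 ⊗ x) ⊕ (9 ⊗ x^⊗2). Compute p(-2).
p(-2) = -6

A tropical monomial a ⊗ x^⊗i evaluates to a + i · x. Evaluating each term at x = -2:
  Term 0 contributes -4 + 0 · -2 = -4
  Term 1 contributes -4 + 1 · -2 = -6
  Term 2 contributes 9 + 2 · -2 = 5
p(-2) = ⊕ of these = min[-4, -6, 5] = -6.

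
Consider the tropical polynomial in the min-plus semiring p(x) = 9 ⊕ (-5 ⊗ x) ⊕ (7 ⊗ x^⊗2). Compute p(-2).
p(-2) = -7

A tropical monomial a ⊗ x^⊗i evaluates to a + i · x. Evaluating each term at x = -2:
  Term 0 contributes 9 + 0 · -2 = 9
  Term 1 contributes -5 + 1 · -2 = -7
  Term 2 contributes 7 + 2 · -2 = 3
p(-2) = ⊕ of these = min[9, -7, 3] = -7.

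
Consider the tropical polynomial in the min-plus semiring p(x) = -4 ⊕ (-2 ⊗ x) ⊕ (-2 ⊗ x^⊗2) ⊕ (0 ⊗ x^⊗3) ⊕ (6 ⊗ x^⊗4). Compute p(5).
p(5) = -4

A tropical monomial a ⊗ x^⊗i evaluates to a + i · x. Evaluating each term at x = 5:
  Term 0 contributes -4 + 0 · 5 = -4
  Term 1 contributes -2 + 1 · 5 = 3
  Term 2 contributes -2 + 2 · 5 = 8
  Term 3 contributes 0 + 3 · 5 = 15
  Term 4 contributes 6 + 4 · 5 = 26
p(5) = ⊕ of these = min[-4, 3, 8, 15, 26] = -4.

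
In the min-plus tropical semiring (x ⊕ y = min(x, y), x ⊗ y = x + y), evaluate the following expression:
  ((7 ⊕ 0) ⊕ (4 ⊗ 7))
((7 ⊕ 0) ⊕ (4 ⊗ 7)) = 0

Expand innermost to outermost. Recall ⊕ takes the minimum of its arguments and ⊗ takes their sum. Working out the expression ((7 ⊕ 0) ⊕ (4 ⊗ 7)) gives 0.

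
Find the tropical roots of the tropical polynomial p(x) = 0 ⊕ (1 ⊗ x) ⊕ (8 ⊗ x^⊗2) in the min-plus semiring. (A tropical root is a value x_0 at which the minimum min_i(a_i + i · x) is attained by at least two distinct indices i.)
Roots: {-7, -1}

Each tropical root is a break point of the lower envelope of the lines y = a_i + i · x (there are 3 lines, with slopes 0, 1, ..., 2). Only the lines that attain the minimum somewhere contribute to roots; other lines are dominated. Here the surviving (envelope) indices are i = 2, i = 1, i = 0.
Intersections between consecutive envelope lines give the roots: for adjacent envelope indices i < j the intersection is x = (a_i − a_j) / (j − i). Reading off the sorted break points: {-7, -1}.
Verification: at each break x_0, at least two indices attain the minimum of min_i(a_i + i · x_0).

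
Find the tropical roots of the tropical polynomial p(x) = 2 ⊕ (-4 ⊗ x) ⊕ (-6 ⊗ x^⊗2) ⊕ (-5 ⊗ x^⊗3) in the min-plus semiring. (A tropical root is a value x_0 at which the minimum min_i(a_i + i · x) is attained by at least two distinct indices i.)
Roots: {-1, 2, 6}

Each tropical root is a break point of the lower envelope of the lines y = a_i + i · x (there are 4 lines, with slopes 0, 1, ..., 3). Only the lines that attain the minimum somewhere contribute to roots; other lines are dominated. Here the surviving (envelope) indices are i = 3, i = 2, i = 1, i = 0.
Intersections between consecutive envelope lines give the roots: for adjacent envelope indices i < j the intersection is x = (a_i − a_j) / (j − i). Reading off the sorted break points: {-1, 2, 6}.
Verification: at each break x_0, at least two indices attain the minimum of min_i(a_i + i · x_0).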